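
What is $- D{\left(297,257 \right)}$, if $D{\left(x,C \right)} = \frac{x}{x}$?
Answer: $-1$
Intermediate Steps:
$D{\left(x,C \right)} = 1$
$- D{\left(297,257 \right)} = \left(-1\right) 1 = -1$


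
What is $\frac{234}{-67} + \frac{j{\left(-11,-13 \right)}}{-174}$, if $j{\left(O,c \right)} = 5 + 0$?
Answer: $- \frac{41051}{11658} \approx -3.5213$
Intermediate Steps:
$j{\left(O,c \right)} = 5$
$\frac{234}{-67} + \frac{j{\left(-11,-13 \right)}}{-174} = \frac{234}{-67} + \frac{5}{-174} = 234 \left(- \frac{1}{67}\right) + 5 \left(- \frac{1}{174}\right) = - \frac{234}{67} - \frac{5}{174} = - \frac{41051}{11658}$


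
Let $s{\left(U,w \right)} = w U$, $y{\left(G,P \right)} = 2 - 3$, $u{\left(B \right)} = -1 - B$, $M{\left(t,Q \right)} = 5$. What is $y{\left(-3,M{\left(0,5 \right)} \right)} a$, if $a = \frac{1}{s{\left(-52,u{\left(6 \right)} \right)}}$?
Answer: $- \frac{1}{364} \approx -0.0027473$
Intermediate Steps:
$y{\left(G,P \right)} = -1$
$s{\left(U,w \right)} = U w$
$a = \frac{1}{364}$ ($a = \frac{1}{\left(-52\right) \left(-1 - 6\right)} = \frac{1}{\left(-52\right) \left(-7\right)} = \frac{1}{364} \approx 0.0027473$)
$y{\left(-3,M{\left(0,5 \right)} \right)} a = \left(-1\right) \frac{1}{364} = - \frac{1}{364}$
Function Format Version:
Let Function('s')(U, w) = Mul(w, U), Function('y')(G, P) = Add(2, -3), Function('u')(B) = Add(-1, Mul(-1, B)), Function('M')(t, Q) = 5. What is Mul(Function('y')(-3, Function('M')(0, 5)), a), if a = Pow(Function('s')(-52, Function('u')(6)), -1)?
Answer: Rational(-1, 364) ≈ -0.0027473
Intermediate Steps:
Function('y')(G, P) = -1
Function('s')(U, w) = Mul(U, w)
a = Rational(1, 364) (a = Pow(Mul(-52, Add(-1, Mul(-1, 6))), -1) = Pow(Mul(-52, Add(-1, -6)), -1) = Pow(Mul(-52, -7), -1) = Pow(364, -1) = Rational(1, 364) ≈ 0.0027473)
Mul(Function('y')(-3, Function('M')(0, 5)), a) = Mul(-1, Rational(1, 364)) = Rational(-1, 364)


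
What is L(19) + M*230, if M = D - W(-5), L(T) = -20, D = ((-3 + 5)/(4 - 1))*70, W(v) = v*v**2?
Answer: 118390/3 ≈ 39463.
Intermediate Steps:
W(v) = v**3
D = 140/3 (D = (2/3)*70 = 140/3 ≈ 46.667)
M = 515/3 (M = 140/3 - 1*(-5)**3 = 140/3 - 1*(-125) = 140/3 + 125 = 515/3 ≈ 171.67)
L(19) + M*230 = -20 + (515/3)*230 = -20 + 118450/3 = 118390/3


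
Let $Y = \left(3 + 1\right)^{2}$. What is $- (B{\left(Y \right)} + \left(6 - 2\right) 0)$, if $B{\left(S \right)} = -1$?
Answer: $1$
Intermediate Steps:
$Y = 16$ ($Y = 4^{2} = 16$)
$- (B{\left(Y \right)} + \left(6 - 2\right) 0) = - (-1 + \left(6 - 2\right) 0) = - (-1 + 4 \cdot 0) = - (-1 + 0) = \left(-1\right) \left(-1\right) = 1$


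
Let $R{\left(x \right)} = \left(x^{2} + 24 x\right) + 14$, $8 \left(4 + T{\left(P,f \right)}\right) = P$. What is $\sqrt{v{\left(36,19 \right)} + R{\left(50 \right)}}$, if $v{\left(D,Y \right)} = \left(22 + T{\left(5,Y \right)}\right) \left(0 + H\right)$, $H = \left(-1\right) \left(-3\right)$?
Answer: $\frac{3 \sqrt{6702}}{4} \approx 61.399$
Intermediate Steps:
$T{\left(P,f \right)} = -4 + \frac{P}{8}$
$H = 3$
$v{\left(D,Y \right)} = \frac{447}{8}$ ($v{\left(D,Y \right)} = \left(22 + \left(-4 + \frac{1}{8} \cdot 5\right)\right) \left(0 + 3\right) = \left(22 + \left(-4 + \frac{5}{8}\right)\right) 3 = \left(22 - \frac{27}{8}\right) 3 = \frac{149}{8} \cdot 3 = \frac{447}{8}$)
$R{\left(x \right)} = 14 + x^{2} + 24 x$
$\sqrt{v{\left(36,19 \right)} + R{\left(50 \right)}} = \sqrt{\frac{447}{8} + \left(14 + 50^{2} + 24 \cdot 50\right)} = \sqrt{\frac{447}{8} + \left(14 + 2500 + 1200\right)} = \sqrt{\frac{447}{8} + 3714} = \sqrt{\frac{30159}{8}} = \frac{3 \sqrt{6702}}{4}$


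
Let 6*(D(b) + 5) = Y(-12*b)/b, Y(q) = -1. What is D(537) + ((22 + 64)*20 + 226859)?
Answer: 736465427/3222 ≈ 2.2857e+5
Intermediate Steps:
D(b) = -5 - 1/(6*b) (D(b) = -5 + (-1/b)/6 = -5 - 1/(6*b))
D(537) + ((22 + 64)*20 + 226859) = (-5 - 1/6/537) + ((22 + 64)*20 + 226859) = (-5 - 1/6*1/537) + (86*20 + 226859) = (-5 - 1/3222) + (1720 + 226859) = -16111/3222 + 228579 = 736465427/3222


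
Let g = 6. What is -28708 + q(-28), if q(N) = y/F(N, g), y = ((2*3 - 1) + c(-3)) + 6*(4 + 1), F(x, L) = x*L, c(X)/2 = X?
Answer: -4822973/168 ≈ -28708.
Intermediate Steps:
c(X) = 2*X
F(x, L) = L*x
y = 29 (y = ((2*3 - 1) + 2*(-3)) + 6*(4 + 1) = ((6 - 1) - 6) + 6*5 = (5 - 6) + 30 = -1 + 30 = 29)
q(N) = 29/(6*N) (q(N) = 29/((6*N)) = 29*(1/(6*N)) = 29/(6*N))
-28708 + q(-28) = -28708 + (29/6)/(-28) = -28708 + (29/6)*(-1/28) = -28708 - 29/168 = -4822973/168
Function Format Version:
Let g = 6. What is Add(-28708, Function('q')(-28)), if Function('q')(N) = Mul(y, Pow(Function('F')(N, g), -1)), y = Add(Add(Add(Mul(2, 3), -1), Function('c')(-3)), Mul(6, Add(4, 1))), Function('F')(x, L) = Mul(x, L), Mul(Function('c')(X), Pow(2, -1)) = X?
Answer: Rational(-4822973, 168) ≈ -28708.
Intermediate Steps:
Function('c')(X) = Mul(2, X)
Function('F')(x, L) = Mul(L, x)
y = 29 (y = Add(Add(Add(Mul(2, 3), -1), Mul(2, -3)), Mul(6, Add(4, 1))) = Add(Add(Add(6, -1), -6), Mul(6, 5)) = Add(Add(5, -6), 30) = Add(-1, 30) = 29)
Function('q')(N) = Mul(Rational(29, 6), Pow(N, -1)) (Function('q')(N) = Mul(29, Pow(Mul(6, N), -1)) = Mul(29, Mul(Rational(1, 6), Pow(N, -1))) = Mul(Rational(29, 6), Pow(N, -1)))
Add(-28708, Function('q')(-28)) = Add(-28708, Mul(Rational(29, 6), Pow(-28, -1))) = Add(-28708, Mul(Rational(29, 6), Rational(-1, 28))) = Add(-28708, Rational(-29, 168)) = Rational(-4822973, 168)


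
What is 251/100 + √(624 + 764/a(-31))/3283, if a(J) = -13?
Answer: 251/100 + 2*√23881/42679 ≈ 2.5172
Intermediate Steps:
251/100 + √(624 + 764/a(-31))/3283 = 251/100 + √(624 + 764/(-13))/3283 = 251*(1/100) + √(624 + 764*(-1/13))*(1/3283) = 251/100 + √(624 - 764/13)*(1/3283) = 251/100 + √(7348/13)*(1/3283) = 251/100 + (2*√23881/13)*(1/3283) = 251/100 + 2*√23881/42679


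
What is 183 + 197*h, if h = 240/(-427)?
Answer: 30861/427 ≈ 72.274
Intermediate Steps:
h = -240/427 (h = 240*(-1/427) = -240/427 ≈ -0.56206)
183 + 197*h = 183 + 197*(-240/427) = 183 - 47280/427 = 30861/427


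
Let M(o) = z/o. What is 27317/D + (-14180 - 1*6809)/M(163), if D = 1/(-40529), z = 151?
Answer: -1107153350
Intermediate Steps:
D = -1/40529 ≈ -2.4674e-5
M(o) = 151/o
27317/D + (-14180 - 1*6809)/M(163) = 27317/(-1/40529) + (-14180 - 1*6809)/((151/163)) = 27317*(-40529) + (-14180 - 6809)/((151*(1/163))) = -1107130693 - 20989/151/163 = -1107130693 - 20989*163/151 = -1107130693 - 22657 = -1107153350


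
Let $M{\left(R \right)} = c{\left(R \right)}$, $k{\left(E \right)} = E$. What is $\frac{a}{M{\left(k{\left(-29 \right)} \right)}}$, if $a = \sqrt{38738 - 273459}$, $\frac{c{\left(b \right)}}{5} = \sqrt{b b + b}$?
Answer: $\frac{i \sqrt{47648363}}{2030} \approx 3.4004 i$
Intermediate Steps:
$c{\left(b \right)} = 5 \sqrt{b + b^{2}}$ ($c{\left(b \right)} = 5 \sqrt{b b + b} = 5 \sqrt{b^{2} + b} = 5 \sqrt{b + b^{2}}$)
$a = i \sqrt{234721}$ ($a = \sqrt{-234721} = i \sqrt{234721} \approx 484.48 i$)
$M{\left(R \right)} = 5 \sqrt{R \left(1 + R\right)}$
$\frac{a}{M{\left(k{\left(-29 \right)} \right)}} = \frac{i \sqrt{234721}}{5 \sqrt{- 29 \left(1 - 29\right)}} = \frac{i \sqrt{234721}}{5 \sqrt{\left(-29\right) \left(-28\right)}} = \frac{i \sqrt{234721}}{5 \sqrt{812}} = \frac{i \sqrt{234721}}{5 \cdot 2 \sqrt{203}} = \frac{i \sqrt{234721}}{10 \sqrt{203}} = i \sqrt{234721} \frac{\sqrt{203}}{2030} = \frac{i \sqrt{47648363}}{2030}$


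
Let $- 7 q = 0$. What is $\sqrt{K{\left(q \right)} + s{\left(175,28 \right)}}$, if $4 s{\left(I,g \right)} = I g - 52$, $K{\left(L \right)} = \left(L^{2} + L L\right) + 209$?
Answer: $7 \sqrt{29} \approx 37.696$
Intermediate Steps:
$q = 0$ ($q = \left(- \frac{1}{7}\right) 0 = 0$)
$K{\left(L \right)} = 209 + 2 L^{2}$ ($K{\left(L \right)} = \left(L^{2} + L^{2}\right) + 209 = 2 L^{2} + 209 = 209 + 2 L^{2}$)
$s{\left(I,g \right)} = -13 + \frac{I g}{4}$ ($s{\left(I,g \right)} = \frac{I g - 52}{4} = \frac{-52 + I g}{4} = -13 + \frac{I g}{4}$)
$\sqrt{K{\left(q \right)} + s{\left(175,28 \right)}} = \sqrt{\left(209 + 2 \cdot 0^{2}\right) - \left(13 - 1225\right)} = \sqrt{\left(209 + 2 \cdot 0\right) + \left(-13 + 1225\right)} = \sqrt{\left(209 + 0\right) + 1212} = \sqrt{209 + 1212} = \sqrt{1421} = 7 \sqrt{29}$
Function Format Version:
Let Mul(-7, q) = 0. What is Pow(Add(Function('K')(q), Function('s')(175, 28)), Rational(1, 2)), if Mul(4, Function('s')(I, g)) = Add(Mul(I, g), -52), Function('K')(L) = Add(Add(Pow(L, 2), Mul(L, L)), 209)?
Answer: Mul(7, Pow(29, Rational(1, 2))) ≈ 37.696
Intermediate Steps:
q = 0 (q = Mul(Rational(-1, 7), 0) = 0)
Function('K')(L) = Add(209, Mul(2, Pow(L, 2))) (Function('K')(L) = Add(Add(Pow(L, 2), Pow(L, 2)), 209) = Add(Mul(2, Pow(L, 2)), 209) = Add(209, Mul(2, Pow(L, 2))))
Function('s')(I, g) = Add(-13, Mul(Rational(1, 4), I, g)) (Function('s')(I, g) = Mul(Rational(1, 4), Add(Mul(I, g), -52)) = Mul(Rational(1, 4), Add(-52, Mul(I, g))) = Add(-13, Mul(Rational(1, 4), I, g)))
Pow(Add(Function('K')(q), Function('s')(175, 28)), Rational(1, 2)) = Pow(Add(Add(209, Mul(2, Pow(0, 2))), Add(-13, Mul(Rational(1, 4), 175, 28))), Rational(1, 2)) = Pow(Add(Add(209, Mul(2, 0)), Add(-13, 1225)), Rational(1, 2)) = Pow(Add(Add(209, 0), 1212), Rational(1, 2)) = Pow(Add(209, 1212), Rational(1, 2)) = Pow(1421, Rational(1, 2)) = Mul(7, Pow(29, Rational(1, 2)))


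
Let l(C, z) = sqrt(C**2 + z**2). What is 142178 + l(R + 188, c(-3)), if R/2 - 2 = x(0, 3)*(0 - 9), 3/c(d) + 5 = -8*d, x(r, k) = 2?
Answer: 142178 + 3*sqrt(976145)/19 ≈ 1.4233e+5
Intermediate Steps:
c(d) = 3/(-5 - 8*d)
R = -32 (R = 4 + 2*(2*(0 - 9)) = 4 + 2*(2*(-9)) = 4 + 2*(-18) = 4 - 36 = -32)
142178 + l(R + 188, c(-3)) = 142178 + sqrt((-32 + 188)**2 + (-3/(5 + 8*(-3)))**2) = 142178 + sqrt(156**2 + (-3/(5 - 24))**2) = 142178 + sqrt(24336 + (-3/(-19))**2) = 142178 + sqrt(24336 + (-3*(-1/19))**2) = 142178 + sqrt(24336 + (3/19)**2) = 142178 + sqrt(24336 + 9/361) = 142178 + sqrt(8785305/361) = 142178 + 3*sqrt(976145)/19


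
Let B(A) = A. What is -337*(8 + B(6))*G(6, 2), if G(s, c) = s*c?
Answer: -56616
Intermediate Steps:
G(s, c) = c*s
-337*(8 + B(6))*G(6, 2) = -337*(8 + 6)*2*6 = -4718*12 = -337*168 = -56616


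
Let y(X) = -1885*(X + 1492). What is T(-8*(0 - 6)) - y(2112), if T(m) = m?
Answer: 6793588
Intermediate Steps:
y(X) = -2812420 - 1885*X (y(X) = -1885*(1492 + X) = -2812420 - 1885*X)
T(-8*(0 - 6)) - y(2112) = -8*(0 - 6) - (-2812420 - 1885*2112) = -8*(-6) - (-2812420 - 3981120) = 48 - 1*(-6793540) = 48 + 6793540 = 6793588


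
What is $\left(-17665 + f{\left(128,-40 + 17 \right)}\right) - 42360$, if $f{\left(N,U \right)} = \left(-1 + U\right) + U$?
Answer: $-60072$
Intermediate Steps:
$f{\left(N,U \right)} = -1 + 2 U$
$\left(-17665 + f{\left(128,-40 + 17 \right)}\right) - 42360 = \left(-17665 + \left(-1 + 2 \left(-40 + 17\right)\right)\right) - 42360 = \left(-17665 + \left(-1 + 2 \left(-23\right)\right)\right) - 42360 = \left(-17665 - 47\right) - 42360 = -17712 - 42360 = -60072$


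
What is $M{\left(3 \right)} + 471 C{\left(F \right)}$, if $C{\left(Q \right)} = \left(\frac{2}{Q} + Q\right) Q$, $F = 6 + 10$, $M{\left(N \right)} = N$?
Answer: $121521$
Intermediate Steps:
$F = 16$
$C{\left(Q \right)} = Q \left(Q + \frac{2}{Q}\right)$ ($C{\left(Q \right)} = \left(Q + \frac{2}{Q}\right) Q = Q \left(Q + \frac{2}{Q}\right)$)
$M{\left(3 \right)} + 471 C{\left(F \right)} = 3 + 471 \left(2 + 16^{2}\right) = 3 + 471 \left(2 + 256\right) = 3 + 471 \cdot 258 = 3 + 121518 = 121521$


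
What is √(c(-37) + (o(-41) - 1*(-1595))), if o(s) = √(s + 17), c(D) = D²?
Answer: √(2964 + 2*I*√6) ≈ 54.443 + 0.045*I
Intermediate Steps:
o(s) = √(17 + s)
√(c(-37) + (o(-41) - 1*(-1595))) = √((-37)² + (√(17 - 41) - 1*(-1595))) = √(1369 + (√(-24) + 1595)) = √(1369 + (2*I*√6 + 1595)) = √(1369 + (1595 + 2*I*√6)) = √(2964 + 2*I*√6)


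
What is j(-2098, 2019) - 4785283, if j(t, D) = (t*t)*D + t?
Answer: 8882051095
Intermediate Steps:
j(t, D) = t + D*t**2 (j(t, D) = t**2*D + t = D*t**2 + t = t + D*t**2)
j(-2098, 2019) - 4785283 = -2098*(1 + 2019*(-2098)) - 4785283 = -2098*(1 - 4235862) - 4785283 = -2098*(-4235861) - 4785283 = 8886836378 - 4785283 = 8882051095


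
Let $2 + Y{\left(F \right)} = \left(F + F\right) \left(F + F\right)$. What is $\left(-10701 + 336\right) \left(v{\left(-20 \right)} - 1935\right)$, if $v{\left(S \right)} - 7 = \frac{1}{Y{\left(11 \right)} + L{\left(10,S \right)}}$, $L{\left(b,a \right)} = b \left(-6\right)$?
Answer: $\frac{8433119475}{422} \approx 1.9984 \cdot 10^{7}$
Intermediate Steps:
$L{\left(b,a \right)} = - 6 b$
$Y{\left(F \right)} = -2 + 4 F^{2}$ ($Y{\left(F \right)} = -2 + \left(F + F\right) \left(F + F\right) = -2 + 2 F 2 F = -2 + 4 F^{2}$)
$v{\left(S \right)} = \frac{2955}{422}$ ($v{\left(S \right)} = 7 + \frac{1}{\left(-2 + 4 \cdot 11^{2}\right) - 60} = 7 + \frac{1}{\left(-2 + 4 \cdot 121\right) - 60} = 7 + \frac{1}{\left(-2 + 484\right) - 60} = 7 + \frac{1}{482 - 60} = 7 + \frac{1}{422} = \frac{2955}{422}$)
$\left(-10701 + 336\right) \left(v{\left(-20 \right)} - 1935\right) = \left(-10701 + 336\right) \left(\frac{2955}{422} - 1935\right) = \left(-10365\right) \left(- \frac{813615}{422}\right) = \frac{8433119475}{422}$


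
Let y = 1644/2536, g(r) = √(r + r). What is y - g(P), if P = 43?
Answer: 411/634 - √86 ≈ -8.6254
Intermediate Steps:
g(r) = √2*√r (g(r) = √(2*r) = √2*√r)
y = 411/634 (y = 1644*(1/2536) = 411/634 ≈ 0.64826)
y - g(P) = 411/634 - √2*√43 = 411/634 - √86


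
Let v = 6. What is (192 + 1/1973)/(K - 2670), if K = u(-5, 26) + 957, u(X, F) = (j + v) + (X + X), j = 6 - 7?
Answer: -378817/3389614 ≈ -0.11176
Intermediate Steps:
j = -1
u(X, F) = 5 + 2*X (u(X, F) = (-1 + 6) + (X + X) = 5 + 2*X)
K = 952 (K = (5 + 2*(-5)) + 957 = (5 - 10) + 957 = -5 + 957 = 952)
(192 + 1/1973)/(K - 2670) = (192 + 1/1973)/(952 - 2670) = (192 + 1/1973)/(-1718) = (378817/1973)*(-1/1718) = -378817/3389614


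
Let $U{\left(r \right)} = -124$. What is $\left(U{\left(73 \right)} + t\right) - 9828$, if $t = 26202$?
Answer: $16250$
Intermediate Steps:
$\left(U{\left(73 \right)} + t\right) - 9828 = \left(-124 + 26202\right) - 9828 = 26078 - 9828 = 16250$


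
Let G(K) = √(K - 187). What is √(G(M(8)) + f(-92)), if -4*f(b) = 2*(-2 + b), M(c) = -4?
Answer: √(47 + I*√191) ≈ 6.9278 + 0.99745*I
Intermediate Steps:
f(b) = 1 - b/2 (f(b) = -(-2 + b)/2 = -(-4 + 2*b)/4 = 1 - b/2)
G(K) = √(-187 + K)
√(G(M(8)) + f(-92)) = √(√(-187 - 4) + (1 - ½*(-92))) = √(√(-191) + (1 + 46)) = √(I*√191 + 47) = √(47 + I*√191)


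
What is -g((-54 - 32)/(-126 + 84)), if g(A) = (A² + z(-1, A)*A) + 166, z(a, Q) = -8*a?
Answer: -82279/441 ≈ -186.57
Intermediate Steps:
g(A) = 166 + A² + 8*A (g(A) = (A² + (-8*(-1))*A) + 166 = (A² + 8*A) + 166 = 166 + A² + 8*A)
-g((-54 - 32)/(-126 + 84)) = -(166 + ((-54 - 32)/(-126 + 84))² + 8*((-54 - 32)/(-126 + 84))) = -(166 + (-86/(-42))² + 8*(-86/(-42))) = -(166 + (-86*(-1/42))² + 8*(-86*(-1/42))) = -(166 + (43/21)² + 8*(43/21)) = -(166 + 1849/441 + 344/21) = -1*82279/441 = -82279/441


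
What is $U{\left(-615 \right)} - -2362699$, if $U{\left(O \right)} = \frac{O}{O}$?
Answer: $2362700$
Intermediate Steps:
$U{\left(O \right)} = 1$
$U{\left(-615 \right)} - -2362699 = 1 - -2362699 = 1 + 2362699 = 2362700$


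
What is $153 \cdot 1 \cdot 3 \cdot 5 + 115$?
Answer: $2410$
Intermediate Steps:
$153 \cdot 1 \cdot 3 \cdot 5 + 115 = 153 \cdot 3 \cdot 5 + 115 = 153 \cdot 15 + 115 = 2295 + 115 = 2410$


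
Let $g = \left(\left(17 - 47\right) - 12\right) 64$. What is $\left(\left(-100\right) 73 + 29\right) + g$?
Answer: $-9959$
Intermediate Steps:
$g = -2688$ ($g = \left(\left(17 - 47\right) - 12\right) 64 = \left(-30 - 12\right) 64 = \left(-42\right) 64 = -2688$)
$\left(\left(-100\right) 73 + 29\right) + g = \left(\left(-100\right) 73 + 29\right) - 2688 = \left(-7300 + 29\right) - 2688 = -7271 - 2688 = -9959$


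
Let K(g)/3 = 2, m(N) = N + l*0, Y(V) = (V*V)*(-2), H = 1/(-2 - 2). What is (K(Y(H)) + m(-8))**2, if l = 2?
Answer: 4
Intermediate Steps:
H = -1/4 (H = 1/(-4) = -1/4 ≈ -0.25000)
Y(V) = -2*V**2 (Y(V) = V**2*(-2) = -2*V**2)
m(N) = N (m(N) = N + 2*0 = N + 0 = N)
K(g) = 6 (K(g) = 3*2 = 6)
(K(Y(H)) + m(-8))**2 = (6 - 8)**2 = (-2)**2 = 4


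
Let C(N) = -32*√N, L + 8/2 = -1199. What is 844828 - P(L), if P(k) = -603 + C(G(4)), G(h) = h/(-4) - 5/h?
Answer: 845431 + 48*I ≈ 8.4543e+5 + 48.0*I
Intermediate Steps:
G(h) = -5/h - h/4 (G(h) = h*(-¼) - 5/h = -h/4 - 5/h = -5/h - h/4)
L = -1203 (L = -4 - 1199 = -1203)
P(k) = -603 - 48*I (P(k) = -603 - 32*√(-5/4 - ¼*4) = -603 - 32*√(-5*¼ - 1) = -603 - 32*√(-5/4 - 1) = -603 - 48*I)
844828 - P(L) = 844828 - (-603 - 48*I) = 844828 + (603 + 48*I) = 845431 + 48*I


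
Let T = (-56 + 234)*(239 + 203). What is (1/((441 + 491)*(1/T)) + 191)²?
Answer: 4118045584/54289 ≈ 75854.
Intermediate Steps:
T = 78676 (T = 178*442 = 78676)
(1/((441 + 491)*(1/T)) + 191)² = (1/((441 + 491)*(1/78676)) + 191)² = (1/(932*(1/78676)) + 191)² = ((1/932)*78676 + 191)² = (19669/233 + 191)² = (64172/233)² = 4118045584/54289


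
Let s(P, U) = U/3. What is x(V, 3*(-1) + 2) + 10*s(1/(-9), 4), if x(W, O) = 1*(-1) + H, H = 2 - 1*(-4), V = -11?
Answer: 55/3 ≈ 18.333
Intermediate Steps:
H = 6 (H = 2 + 4 = 6)
x(W, O) = 5 (x(W, O) = 1*(-1) + 6 = -1 + 6 = 5)
s(P, U) = U/3 (s(P, U) = U*(1/3) = U/3)
x(V, 3*(-1) + 2) + 10*s(1/(-9), 4) = 5 + 10*((1/3)*4) = 5 + 10*(4/3) = 5 + 40/3 = 55/3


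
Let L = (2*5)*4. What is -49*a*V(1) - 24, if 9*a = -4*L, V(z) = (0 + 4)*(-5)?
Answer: -157016/9 ≈ -17446.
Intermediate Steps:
V(z) = -20 (V(z) = 4*(-5) = -20)
L = 40 (L = 10*4 = 40)
a = -160/9 (a = (-4*40)/9 = (⅑)*(-160) = -160/9 ≈ -17.778)
-49*a*V(1) - 24 = -(-7840)*(-20)/9 - 24 = -49*3200/9 - 24 = -156800/9 - 24 = -157016/9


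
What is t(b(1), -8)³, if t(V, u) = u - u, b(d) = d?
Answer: 0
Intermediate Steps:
t(V, u) = 0
t(b(1), -8)³ = 0³ = 0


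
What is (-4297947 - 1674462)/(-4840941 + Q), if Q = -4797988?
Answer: 5972409/9638929 ≈ 0.61961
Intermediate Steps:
(-4297947 - 1674462)/(-4840941 + Q) = (-4297947 - 1674462)/(-4840941 - 4797988) = -5972409/(-9638929) = -5972409*(-1/9638929) = 5972409/9638929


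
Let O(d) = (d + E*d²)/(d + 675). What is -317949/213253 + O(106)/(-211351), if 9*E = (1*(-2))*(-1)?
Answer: -472345635691649/316805709430287 ≈ -1.4910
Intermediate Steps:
E = 2/9 (E = ((1*(-2))*(-1))/9 = (-2*(-1))/9 = (⅑)*2 = 2/9 ≈ 0.22222)
O(d) = (d + 2*d²/9)/(675 + d) (O(d) = (d + 2*d²/9)/(d + 675) = (d + 2*d²/9)/(675 + d))
-317949/213253 + O(106)/(-211351) = -317949/213253 + ((⅑)*106*(9 + 2*106)/(675 + 106))/(-211351) = -317949*1/213253 + ((⅑)*106*(9 + 212)/781)*(-1/211351) = -317949/213253 + ((⅑)*106*(1/781)*221)*(-1/211351) = -317949/213253 + (23426/7029)*(-1/211351) = -317949/213253 - 23426/1485586179 = -472345635691649/316805709430287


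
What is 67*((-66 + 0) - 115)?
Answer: -12127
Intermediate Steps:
67*((-66 + 0) - 115) = 67*(-66 - 115) = 67*(-181) = -12127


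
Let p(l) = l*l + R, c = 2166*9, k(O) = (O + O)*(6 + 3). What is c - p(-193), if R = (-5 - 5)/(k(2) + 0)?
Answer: -319585/18 ≈ -17755.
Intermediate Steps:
k(O) = 18*O (k(O) = (2*O)*9 = 18*O)
R = -5/18 (R = (-5 - 5)/(18*2 + 0) = -10/(36 + 0) = -10/36 = -10*1/36 = -5/18 ≈ -0.27778)
c = 19494
p(l) = -5/18 + l² (p(l) = l*l - 5/18 = l² - 5/18 = -5/18 + l²)
c - p(-193) = 19494 - (-5/18 + (-193)²) = 19494 - (-5/18 + 37249) = 19494 - 1*670477/18 = 19494 - 670477/18 = -319585/18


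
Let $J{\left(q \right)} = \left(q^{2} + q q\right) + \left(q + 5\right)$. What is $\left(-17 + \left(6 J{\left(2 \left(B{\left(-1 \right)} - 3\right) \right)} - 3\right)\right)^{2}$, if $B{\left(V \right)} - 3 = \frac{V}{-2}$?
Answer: $784$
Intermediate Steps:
$B{\left(V \right)} = 3 - \frac{V}{2}$ ($B{\left(V \right)} = 3 + \frac{V}{-2} = 3 + V \left(- \frac{1}{2}\right) = 3 - \frac{V}{2}$)
$J{\left(q \right)} = 5 + q + 2 q^{2}$ ($J{\left(q \right)} = \left(q^{2} + q^{2}\right) + \left(5 + q\right) = 2 q^{2} + \left(5 + q\right) = 5 + q + 2 q^{2}$)
$\left(-17 + \left(6 J{\left(2 \left(B{\left(-1 \right)} - 3\right) \right)} - 3\right)\right)^{2} = \left(-17 - \left(3 - 6 \left(5 + 2 \left(\left(3 - - \frac{1}{2}\right) - 3\right) + 2 \left(2 \left(\left(3 - - \frac{1}{2}\right) - 3\right)\right)^{2}\right)\right)\right)^{2} = \left(-17 - \left(3 - 6 \left(5 + 2 \left(\left(3 + \frac{1}{2}\right) - 3\right) + 2 \left(2 \left(\left(3 + \frac{1}{2}\right) - 3\right)\right)^{2}\right)\right)\right)^{2} = \left(-17 - \left(3 - 6 \left(5 + 2 \left(\frac{7}{2} - 3\right) + 2 \left(2 \left(\frac{7}{2} - 3\right)\right)^{2}\right)\right)\right)^{2} = \left(-17 - \left(3 - 6 \left(5 + 2 \cdot \frac{1}{2} + 2 \left(2 \cdot \frac{1}{2}\right)^{2}\right)\right)\right)^{2} = \left(-17 - \left(3 - 6 \left(5 + 1 + 2 \cdot 1^{2}\right)\right)\right)^{2} = \left(-17 - \left(3 - 6 \left(5 + 1 + 2 \cdot 1\right)\right)\right)^{2} = \left(-17 - \left(3 - 6 \left(5 + 1 + 2\right)\right)\right)^{2} = \left(-17 + \left(6 \cdot 8 - 3\right)\right)^{2} = \left(-17 + \left(48 - 3\right)\right)^{2} = \left(-17 + 45\right)^{2} = 28^{2} = 784$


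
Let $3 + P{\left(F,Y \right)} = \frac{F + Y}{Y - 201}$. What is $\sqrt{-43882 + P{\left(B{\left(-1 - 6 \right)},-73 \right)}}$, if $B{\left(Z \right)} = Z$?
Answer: $\frac{i \sqrt{823672085}}{137} \approx 209.49 i$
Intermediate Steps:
$P{\left(F,Y \right)} = -3 + \frac{F + Y}{-201 + Y}$ ($P{\left(F,Y \right)} = -3 + \frac{F + Y}{Y - 201} = -3 + \frac{F + Y}{-201 + Y}$)
$\sqrt{-43882 + P{\left(B{\left(-1 - 6 \right)},-73 \right)}} = \sqrt{-43882 + \frac{603 - 7 - -146}{-201 - 73}} = \sqrt{-43882 + \frac{603 - 7 + 146}{-274}} = \sqrt{-43882 - \frac{603 - 7 + 146}{274}} = \sqrt{-43882 - \frac{371}{137}} = \sqrt{- \frac{6012205}{137}} = \frac{i \sqrt{823672085}}{137}$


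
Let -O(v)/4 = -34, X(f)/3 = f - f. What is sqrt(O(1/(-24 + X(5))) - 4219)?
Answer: I*sqrt(4083) ≈ 63.898*I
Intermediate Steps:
X(f) = 0 (X(f) = 3*(f - f) = 3*0 = 0)
O(v) = 136 (O(v) = -4*(-34) = 136)
sqrt(O(1/(-24 + X(5))) - 4219) = sqrt(136 - 4219) = sqrt(-4083) = I*sqrt(4083)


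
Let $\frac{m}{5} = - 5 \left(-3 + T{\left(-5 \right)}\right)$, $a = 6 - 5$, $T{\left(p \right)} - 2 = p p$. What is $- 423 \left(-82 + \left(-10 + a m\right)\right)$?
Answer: $292716$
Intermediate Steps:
$T{\left(p \right)} = 2 + p^{2}$ ($T{\left(p \right)} = 2 + p p = 2 + p^{2}$)
$a = 1$ ($a = 6 - 5 = 1$)
$m = -600$ ($m = 5 \left(- 5 \left(-3 + \left(2 + \left(-5\right)^{2}\right)\right)\right) = 5 \left(- 5 \left(-3 + \left(2 + 25\right)\right)\right) = 5 \left(- 5 \left(-3 + 27\right)\right) = 5 \left(\left(-5\right) 24\right) = 5 \left(-120\right) = -600$)
$- 423 \left(-82 + \left(-10 + a m\right)\right) = - 423 \left(-82 + \left(-10 + 1 \left(-600\right)\right)\right) = - 423 \left(-82 - 610\right) = \left(-423\right) \left(-692\right) = 292716$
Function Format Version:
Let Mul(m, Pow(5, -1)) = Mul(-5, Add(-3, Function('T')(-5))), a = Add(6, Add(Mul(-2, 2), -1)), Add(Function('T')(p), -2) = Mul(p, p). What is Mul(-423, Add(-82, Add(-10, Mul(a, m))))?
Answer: 292716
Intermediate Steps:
Function('T')(p) = Add(2, Pow(p, 2)) (Function('T')(p) = Add(2, Mul(p, p)) = Add(2, Pow(p, 2)))
a = 1 (a = Add(6, Add(-4, -1)) = Add(6, -5) = 1)
m = -600 (m = Mul(5, Mul(-5, Add(-3, Add(2, Pow(-5, 2))))) = Mul(5, Mul(-5, Add(-3, Add(2, 25)))) = Mul(5, Mul(-5, Add(-3, 27))) = Mul(5, Mul(-5, 24)) = Mul(5, -120) = -600)
Mul(-423, Add(-82, Add(-10, Mul(a, m)))) = Mul(-423, Add(-82, Add(-10, Mul(1, -600)))) = Mul(-423, Add(-82, Add(-10, -600))) = Mul(-423, Add(-82, -610)) = Mul(-423, -692) = 292716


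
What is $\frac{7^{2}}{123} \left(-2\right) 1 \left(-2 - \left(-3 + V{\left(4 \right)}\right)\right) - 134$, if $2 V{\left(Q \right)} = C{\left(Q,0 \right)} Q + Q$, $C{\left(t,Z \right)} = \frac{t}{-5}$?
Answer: $- \frac{27568}{205} \approx -134.48$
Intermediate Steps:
$C{\left(t,Z \right)} = - \frac{t}{5}$ ($C{\left(t,Z \right)} = t \left(- \frac{1}{5}\right) = - \frac{t}{5}$)
$V{\left(Q \right)} = \frac{Q}{2} - \frac{Q^{2}}{10}$ ($V{\left(Q \right)} = \frac{- \frac{Q}{5} Q + Q}{2} = \frac{- \frac{Q^{2}}{5} + Q}{2} = \frac{Q - \frac{Q^{2}}{5}}{2} = \frac{Q}{2} - \frac{Q^{2}}{10}$)
$\frac{7^{2}}{123} \left(-2\right) 1 \left(-2 - \left(-3 + V{\left(4 \right)}\right)\right) - 134 = \frac{7^{2}}{123} \left(-2\right) 1 \left(-2 + \left(3 - \frac{1}{10} \cdot 4 \left(5 - 4\right)\right)\right) - 134 = 49 \cdot \frac{1}{123} \left(- 2 \left(-2 + \left(3 - \frac{1}{10} \cdot 4 \left(5 - 4\right)\right)\right)\right) - 134 = \frac{49 \left(- 2 \left(-2 + \left(3 - \frac{1}{10} \cdot 4 \cdot 1\right)\right)\right)}{123} - 134 = \frac{49 \left(- 2 \left(-2 + \left(3 - \frac{2}{5}\right)\right)\right)}{123} - 134 = \frac{49 \left(- 2 \left(-2 + \frac{13}{5}\right)\right)}{123} - 134 = \frac{49 \left(\left(-2\right) \frac{3}{5}\right)}{123} - 134 = \frac{49}{123} \left(- \frac{6}{5}\right) - 134 = - \frac{98}{205} - 134 = - \frac{27568}{205}$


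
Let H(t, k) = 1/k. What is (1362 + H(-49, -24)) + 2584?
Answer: 94703/24 ≈ 3946.0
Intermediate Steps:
(1362 + H(-49, -24)) + 2584 = (1362 + 1/(-24)) + 2584 = (1362 - 1/24) + 2584 = 32687/24 + 2584 = 94703/24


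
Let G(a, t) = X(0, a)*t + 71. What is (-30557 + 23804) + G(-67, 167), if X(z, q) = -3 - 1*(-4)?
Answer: -6515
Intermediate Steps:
X(z, q) = 1 (X(z, q) = -3 + 4 = 1)
G(a, t) = 71 + t (G(a, t) = 1*t + 71 = t + 71 = 71 + t)
(-30557 + 23804) + G(-67, 167) = (-30557 + 23804) + (71 + 167) = -6753 + 238 = -6515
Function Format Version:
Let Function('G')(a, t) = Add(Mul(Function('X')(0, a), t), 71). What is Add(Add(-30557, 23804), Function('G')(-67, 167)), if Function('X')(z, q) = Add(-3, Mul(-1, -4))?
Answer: -6515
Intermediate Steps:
Function('X')(z, q) = 1 (Function('X')(z, q) = Add(-3, 4) = 1)
Function('G')(a, t) = Add(71, t) (Function('G')(a, t) = Add(Mul(1, t), 71) = Add(t, 71) = Add(71, t))
Add(Add(-30557, 23804), Function('G')(-67, 167)) = Add(Add(-30557, 23804), Add(71, 167)) = Add(-6753, 238) = -6515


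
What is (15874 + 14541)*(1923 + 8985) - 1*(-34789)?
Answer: 331801609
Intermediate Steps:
(15874 + 14541)*(1923 + 8985) - 1*(-34789) = 30415*10908 + 34789 = 331766820 + 34789 = 331801609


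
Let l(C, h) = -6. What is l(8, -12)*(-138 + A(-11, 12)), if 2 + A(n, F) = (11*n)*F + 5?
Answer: 9522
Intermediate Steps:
A(n, F) = 3 + 11*F*n (A(n, F) = -2 + ((11*n)*F + 5) = -2 + (11*F*n + 5) = -2 + (5 + 11*F*n) = 3 + 11*F*n)
l(8, -12)*(-138 + A(-11, 12)) = -6*(-138 + (3 + 11*12*(-11))) = -6*(-138 + (3 - 1452)) = -6*(-138 - 1449) = -6*(-1587) = 9522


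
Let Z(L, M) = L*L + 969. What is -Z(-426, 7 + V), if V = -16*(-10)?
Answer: -182445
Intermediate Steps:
V = 160
Z(L, M) = 969 + L² (Z(L, M) = L² + 969 = 969 + L²)
-Z(-426, 7 + V) = -(969 + (-426)²) = -(969 + 181476) = -1*182445 = -182445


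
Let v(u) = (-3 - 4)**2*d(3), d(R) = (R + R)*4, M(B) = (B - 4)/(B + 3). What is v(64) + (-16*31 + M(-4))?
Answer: 688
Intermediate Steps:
M(B) = (-4 + B)/(3 + B)
d(R) = 8*R (d(R) = (2*R)*4 = 8*R)
v(u) = 1176 (v(u) = (-3 - 4)**2*(8*3) = (-7)**2*24 = 49*24 = 1176)
v(64) + (-16*31 + M(-4)) = 1176 + (-16*31 + (-4 - 4)/(3 - 4)) = 1176 + (-496 - 8/(-1)) = 1176 + (-496 - 1*(-8)) = 1176 + (-496 + 8) = 1176 - 488 = 688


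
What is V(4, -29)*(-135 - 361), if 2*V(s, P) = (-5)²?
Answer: -6200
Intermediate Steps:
V(s, P) = 25/2 (V(s, P) = (½)*(-5)² = (½)*25 = 25/2)
V(4, -29)*(-135 - 361) = 25*(-135 - 361)/2 = (25/2)*(-496) = -6200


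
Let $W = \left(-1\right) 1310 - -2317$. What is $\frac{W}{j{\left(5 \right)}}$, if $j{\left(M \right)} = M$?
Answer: $\frac{1007}{5} \approx 201.4$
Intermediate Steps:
$W = 1007$ ($W = -1310 + 2317 = 1007$)
$\frac{W}{j{\left(5 \right)}} = \frac{1007}{5}$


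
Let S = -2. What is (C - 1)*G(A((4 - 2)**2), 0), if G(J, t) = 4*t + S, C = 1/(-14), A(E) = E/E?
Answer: 15/7 ≈ 2.1429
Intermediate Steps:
A(E) = 1
C = -1/14 ≈ -0.071429
G(J, t) = -2 + 4*t (G(J, t) = 4*t - 2 = -2 + 4*t)
(C - 1)*G(A((4 - 2)**2), 0) = (-1/14 - 1)*(-2 + 4*0) = -15*(-2 + 0)/14 = -15/14*(-2) = 15/7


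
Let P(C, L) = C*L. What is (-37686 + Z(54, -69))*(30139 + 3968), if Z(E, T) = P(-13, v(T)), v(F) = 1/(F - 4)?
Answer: -93830573955/73 ≈ -1.2853e+9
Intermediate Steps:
v(F) = 1/(-4 + F)
Z(E, T) = -13/(-4 + T)
(-37686 + Z(54, -69))*(30139 + 3968) = (-37686 - 13/(-4 - 69))*(30139 + 3968) = (-37686 - 13/(-73))*34107 = (-37686 - 13*(-1/73))*34107 = (-37686 + 13/73)*34107 = -2751065/73*34107 = -93830573955/73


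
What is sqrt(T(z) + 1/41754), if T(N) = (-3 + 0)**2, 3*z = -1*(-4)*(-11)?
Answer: sqrt(15690610398)/41754 ≈ 3.0000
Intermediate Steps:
z = -44/3 (z = (-1*(-4)*(-11))/3 = (4*(-11))/3 = (1/3)*(-44) = -44/3 ≈ -14.667)
T(N) = 9 (T(N) = (-3)**2 = 9)
sqrt(T(z) + 1/41754) = sqrt(9 + 1/41754) = sqrt(375787/41754) = sqrt(15690610398)/41754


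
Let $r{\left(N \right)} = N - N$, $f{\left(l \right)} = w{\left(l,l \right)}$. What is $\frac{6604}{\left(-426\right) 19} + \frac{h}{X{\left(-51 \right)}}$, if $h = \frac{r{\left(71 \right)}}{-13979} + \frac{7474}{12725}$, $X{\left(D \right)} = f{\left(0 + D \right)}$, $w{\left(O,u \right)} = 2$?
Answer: $- \frac{26894311}{51498075} \approx -0.52224$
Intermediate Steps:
$f{\left(l \right)} = 2$
$X{\left(D \right)} = 2$
$r{\left(N \right)} = 0$
$h = \frac{7474}{12725}$ ($h = \frac{0}{-13979} + \frac{7474}{12725} = 0 \left(- \frac{1}{13979}\right) + 7474 \cdot \frac{1}{12725} = 0 + \frac{7474}{12725} = \frac{7474}{12725} \approx 0.58735$)
$\frac{6604}{\left(-426\right) 19} + \frac{h}{X{\left(-51 \right)}} = \frac{6604}{\left(-426\right) 19} + \frac{7474}{12725 \cdot 2} = \frac{6604}{-8094} + \frac{7474}{12725} \cdot \frac{1}{2} = 6604 \left(- \frac{1}{8094}\right) + \frac{3737}{12725} = - \frac{3302}{4047} + \frac{3737}{12725} = - \frac{26894311}{51498075}$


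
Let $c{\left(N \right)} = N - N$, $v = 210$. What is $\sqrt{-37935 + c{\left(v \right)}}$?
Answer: $3 i \sqrt{4215} \approx 194.77 i$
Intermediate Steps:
$c{\left(N \right)} = 0$
$\sqrt{-37935 + c{\left(v \right)}} = \sqrt{-37935 + 0} = \sqrt{-37935} = 3 i \sqrt{4215}$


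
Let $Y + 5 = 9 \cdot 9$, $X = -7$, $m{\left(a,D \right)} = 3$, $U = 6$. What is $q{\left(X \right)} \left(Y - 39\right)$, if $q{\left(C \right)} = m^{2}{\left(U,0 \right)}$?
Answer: $333$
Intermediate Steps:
$Y = 76$ ($Y = -5 + 9 \cdot 9 = -5 + 81 = 76$)
$q{\left(C \right)} = 9$ ($q{\left(C \right)} = 3^{2} = 9$)
$q{\left(X \right)} \left(Y - 39\right) = 9 \left(76 - 39\right) = 9 \cdot 37 = 333$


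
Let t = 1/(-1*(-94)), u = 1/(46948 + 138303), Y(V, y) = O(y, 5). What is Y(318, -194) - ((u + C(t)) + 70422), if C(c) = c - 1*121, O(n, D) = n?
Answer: -1227571494375/17413594 ≈ -70495.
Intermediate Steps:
Y(V, y) = y
u = 1/185251 ≈ 5.3981e-6
t = 1/94 ≈ 0.010638
C(c) = -121 + c (C(c) = c - 121 = -121 + c)
Y(318, -194) - ((u + C(t)) + 70422) = -194 - ((1/185251 + (-121 + 1/94)) + 70422) = -194 - ((1/185251 - 11373/94) + 70422) = -194 - (-2106859529/17413594 + 70422) = -194 - 1*1224193257139/17413594 = -194 - 1224193257139/17413594 = -1227571494375/17413594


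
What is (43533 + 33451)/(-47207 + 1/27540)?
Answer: -2120139360/1300080779 ≈ -1.6308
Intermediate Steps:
(43533 + 33451)/(-47207 + 1/27540) = 76984/(-47207 + 1/27540) = 76984/(-1300080779/27540) = 76984*(-27540/1300080779) = -2120139360/1300080779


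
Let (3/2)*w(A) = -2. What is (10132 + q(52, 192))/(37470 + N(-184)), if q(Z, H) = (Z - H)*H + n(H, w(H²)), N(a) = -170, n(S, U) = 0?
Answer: -4187/9325 ≈ -0.44901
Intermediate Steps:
w(A) = -4/3 (w(A) = (⅔)*(-2) = -4/3)
q(Z, H) = H*(Z - H) (q(Z, H) = (Z - H)*H + 0 = H*(Z - H) + 0 = H*(Z - H))
(10132 + q(52, 192))/(37470 + N(-184)) = (10132 + 192*(52 - 1*192))/(37470 - 170) = (10132 + 192*(52 - 192))/37300 = (10132 + 192*(-140))*(1/37300) = (10132 - 26880)*(1/37300) = -16748*1/37300 = -4187/9325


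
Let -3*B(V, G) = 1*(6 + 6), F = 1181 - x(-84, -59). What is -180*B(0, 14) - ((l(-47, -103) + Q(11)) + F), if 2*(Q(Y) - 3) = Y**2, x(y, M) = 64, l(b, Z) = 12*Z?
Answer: 1551/2 ≈ 775.50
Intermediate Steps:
F = 1117 (F = 1181 - 1*64 = 1181 - 64 = 1117)
B(V, G) = -4 (B(V, G) = -(6 + 6)/3 = -12/3 = -1/3*12 = -4)
Q(Y) = 3 + Y**2/2
-180*B(0, 14) - ((l(-47, -103) + Q(11)) + F) = -180*(-4) - ((12*(-103) + (3 + (1/2)*11**2)) + 1117) = 720 - ((-1236 + (3 + (1/2)*121)) + 1117) = 720 - ((-1236 + (3 + 121/2)) + 1117) = 720 - ((-1236 + 127/2) + 1117) = 720 - (-2345/2 + 1117) = 720 - 1*(-111/2) = 720 + 111/2 = 1551/2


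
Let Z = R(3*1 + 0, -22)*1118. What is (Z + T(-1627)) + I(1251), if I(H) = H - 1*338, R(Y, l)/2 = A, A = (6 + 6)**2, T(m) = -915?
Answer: 321982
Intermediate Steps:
A = 144 (A = 12**2 = 144)
R(Y, l) = 288 (R(Y, l) = 2*144 = 288)
I(H) = -338 + H (I(H) = H - 338 = -338 + H)
Z = 321984 (Z = 288*1118 = 321984)
(Z + T(-1627)) + I(1251) = (321984 - 915) + (-338 + 1251) = 321069 + 913 = 321982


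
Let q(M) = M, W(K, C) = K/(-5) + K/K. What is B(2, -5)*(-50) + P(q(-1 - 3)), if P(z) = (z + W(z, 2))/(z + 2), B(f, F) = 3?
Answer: -1489/10 ≈ -148.90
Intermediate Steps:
W(K, C) = 1 - K/5 (W(K, C) = K*(-⅕) + 1 = -K/5 + 1 = 1 - K/5)
P(z) = (1 + 4*z/5)/(2 + z) (P(z) = (z + (1 - z/5))/(z + 2) = (1 + 4*z/5)/(2 + z))
B(2, -5)*(-50) + P(q(-1 - 3)) = 3*(-50) + (5 + 4*(-1 - 3))/(5*(2 + (-1 - 3))) = -150 + (5 + 4*(-4))/(5*(2 - 4)) = -150 + (⅕)*(5 - 16)/(-2) = -150 + (⅕)*(-½)*(-11) = -150 + 11/10 = -1489/10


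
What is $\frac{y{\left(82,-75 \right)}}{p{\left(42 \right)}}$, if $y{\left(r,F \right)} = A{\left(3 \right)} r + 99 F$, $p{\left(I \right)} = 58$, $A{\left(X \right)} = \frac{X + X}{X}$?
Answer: $- \frac{7261}{58} \approx -125.19$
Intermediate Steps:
$A{\left(X \right)} = 2$ ($A{\left(X \right)} = \frac{2 X}{X} = 2$)
$y{\left(r,F \right)} = 2 r + 99 F$
$\frac{y{\left(82,-75 \right)}}{p{\left(42 \right)}} = \frac{2 \cdot 82 + 99 \left(-75\right)}{58} = \left(164 - 7425\right) \frac{1}{58} = \left(-7261\right) \frac{1}{58} = - \frac{7261}{58}$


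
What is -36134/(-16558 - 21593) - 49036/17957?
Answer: -1221914198/685077507 ≈ -1.7836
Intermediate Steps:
-36134/(-16558 - 21593) - 49036/17957 = -36134/(-38151) - 49036*1/17957 = -36134*(-1/38151) - 49036/17957 = 36134/38151 - 49036/17957 = -1221914198/685077507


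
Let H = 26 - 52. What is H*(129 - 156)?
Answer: 702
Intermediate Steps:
H = -26
H*(129 - 156) = -26*(129 - 156) = -26*(-27) = 702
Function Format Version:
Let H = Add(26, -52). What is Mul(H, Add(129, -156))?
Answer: 702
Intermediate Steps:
H = -26
Mul(H, Add(129, -156)) = Mul(-26, Add(129, -156)) = Mul(-26, -27) = 702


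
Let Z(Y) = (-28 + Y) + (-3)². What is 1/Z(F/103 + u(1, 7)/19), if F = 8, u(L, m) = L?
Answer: -1957/36928 ≈ -0.052995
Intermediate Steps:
Z(Y) = -19 + Y (Z(Y) = (-28 + Y) + 9 = -19 + Y)
1/Z(F/103 + u(1, 7)/19) = 1/(-19 + (8/103 + 1/19)) = 1/(-19 + 255/1957) = 1/(-36928/1957) = -1957/36928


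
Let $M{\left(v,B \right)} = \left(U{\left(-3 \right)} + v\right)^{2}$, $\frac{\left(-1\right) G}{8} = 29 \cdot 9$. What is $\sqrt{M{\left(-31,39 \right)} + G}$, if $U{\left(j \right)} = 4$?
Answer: $3 i \sqrt{151} \approx 36.865 i$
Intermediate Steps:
$G = -2088$ ($G = - 8 \cdot 29 \cdot 9 = \left(-8\right) 261 = -2088$)
$M{\left(v,B \right)} = \left(4 + v\right)^{2}$
$\sqrt{M{\left(-31,39 \right)} + G} = \sqrt{\left(4 - 31\right)^{2} - 2088} = \sqrt{\left(-27\right)^{2} - 2088} = \sqrt{729 - 2088} = \sqrt{-1359} = 3 i \sqrt{151}$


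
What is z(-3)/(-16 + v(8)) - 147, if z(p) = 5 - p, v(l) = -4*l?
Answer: -883/6 ≈ -147.17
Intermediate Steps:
z(-3)/(-16 + v(8)) - 147 = (5 - 1*(-3))/(-16 - 4*8) - 147 = (5 + 3)/(-16 - 32) - 147 = 8/(-48) - 147 = -1/48*8 - 147 = -⅙ - 147 = -883/6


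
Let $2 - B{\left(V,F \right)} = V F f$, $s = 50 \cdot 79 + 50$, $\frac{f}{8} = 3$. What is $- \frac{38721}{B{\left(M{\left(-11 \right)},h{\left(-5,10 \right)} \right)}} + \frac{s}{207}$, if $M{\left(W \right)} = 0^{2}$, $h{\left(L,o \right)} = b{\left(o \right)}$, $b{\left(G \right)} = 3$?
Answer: $- \frac{8007247}{414} \approx -19341.0$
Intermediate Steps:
$h{\left(L,o \right)} = 3$
$f = 24$ ($f = 8 \cdot 3 = 24$)
$M{\left(W \right)} = 0$
$s = 4000$ ($s = 3950 + 50 = 4000$)
$B{\left(V,F \right)} = 2 - 24 F V$ ($B{\left(V,F \right)} = 2 - V F 24 = 2 - F V 24 = 2 - 24 F V$)
$- \frac{38721}{B{\left(M{\left(-11 \right)},h{\left(-5,10 \right)} \right)}} + \frac{s}{207} = - \frac{38721}{2 - 72 \cdot 0} + \frac{4000}{207} = - \frac{38721}{2 + 0} + 4000 \cdot \frac{1}{207} = - \frac{38721}{2} + \frac{4000}{207} = - \frac{8007247}{414}$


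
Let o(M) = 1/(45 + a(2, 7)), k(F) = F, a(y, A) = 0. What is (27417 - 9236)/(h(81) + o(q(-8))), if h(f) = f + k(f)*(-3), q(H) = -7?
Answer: -818145/7289 ≈ -112.24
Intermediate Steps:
o(M) = 1/45 (o(M) = 1/(45 + 0) = 1/45)
h(f) = -2*f (h(f) = f + f*(-3) = f - 3*f = -2*f)
(27417 - 9236)/(h(81) + o(q(-8))) = (27417 - 9236)/(-2*81 + 1/45) = 18181/(-162 + 1/45) = 18181/(-7289/45) = 18181*(-45/7289) = -818145/7289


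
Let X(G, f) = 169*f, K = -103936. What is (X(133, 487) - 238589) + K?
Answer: -260222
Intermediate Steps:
(X(133, 487) - 238589) + K = (169*487 - 238589) - 103936 = (82303 - 238589) - 103936 = -156286 - 103936 = -260222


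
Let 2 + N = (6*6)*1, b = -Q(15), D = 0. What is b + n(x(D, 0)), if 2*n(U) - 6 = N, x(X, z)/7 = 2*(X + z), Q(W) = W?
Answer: 5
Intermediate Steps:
x(X, z) = 14*X + 14*z (x(X, z) = 7*(2*(X + z)) = 7*(2*X + 2*z) = 14*X + 14*z)
b = -15 (b = -1*15 = -15)
N = 34 (N = -2 + (6*6)*1 = -2 + 36*1 = -2 + 36 = 34)
n(U) = 20 (n(U) = 3 + (½)*34 = 3 + 17 = 20)
b + n(x(D, 0)) = -15 + 20 = 5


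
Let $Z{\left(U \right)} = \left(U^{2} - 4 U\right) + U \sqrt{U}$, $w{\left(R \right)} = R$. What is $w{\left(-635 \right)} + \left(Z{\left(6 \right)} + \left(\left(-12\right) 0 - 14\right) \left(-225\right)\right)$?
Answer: $2527 + 6 \sqrt{6} \approx 2541.7$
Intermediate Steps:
$Z{\left(U \right)} = U^{2} + U^{\frac{3}{2}} - 4 U$ ($Z{\left(U \right)} = \left(U^{2} - 4 U\right) + U^{\frac{3}{2}} = U^{2} + U^{\frac{3}{2}} - 4 U$)
$w{\left(-635 \right)} + \left(Z{\left(6 \right)} + \left(\left(-12\right) 0 - 14\right) \left(-225\right)\right) = -635 + \left(\left(6^{2} + 6^{\frac{3}{2}} - 24\right) + \left(\left(-12\right) 0 - 14\right) \left(-225\right)\right) = -635 + \left(\left(36 + 6 \sqrt{6} - 24\right) + \left(0 - 14\right) \left(-225\right)\right) = -635 + \left(\left(12 + 6 \sqrt{6}\right) - -3150\right) = -635 + \left(\left(12 + 6 \sqrt{6}\right) + 3150\right) = -635 + \left(3162 + 6 \sqrt{6}\right) = 2527 + 6 \sqrt{6}$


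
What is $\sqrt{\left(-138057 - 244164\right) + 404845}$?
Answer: $4 \sqrt{1414} \approx 150.41$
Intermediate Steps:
$\sqrt{\left(-138057 - 244164\right) + 404845} = \sqrt{-382221 + 404845} = \sqrt{22624} = 4 \sqrt{1414}$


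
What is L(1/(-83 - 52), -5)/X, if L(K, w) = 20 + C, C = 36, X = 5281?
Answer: 56/5281 ≈ 0.010604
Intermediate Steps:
L(K, w) = 56 (L(K, w) = 20 + 36 = 56)
L(1/(-83 - 52), -5)/X = 56/5281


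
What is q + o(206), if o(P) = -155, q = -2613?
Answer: -2768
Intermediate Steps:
q + o(206) = -2613 - 155 = -2768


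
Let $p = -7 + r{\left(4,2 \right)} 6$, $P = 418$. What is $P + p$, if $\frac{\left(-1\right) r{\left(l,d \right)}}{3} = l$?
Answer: $339$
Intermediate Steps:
$r{\left(l,d \right)} = - 3 l$
$p = -79$ ($p = -7 + \left(-3\right) 4 \cdot 6 = -7 - 72 = -79$)
$P + p = 418 - 79 = 339$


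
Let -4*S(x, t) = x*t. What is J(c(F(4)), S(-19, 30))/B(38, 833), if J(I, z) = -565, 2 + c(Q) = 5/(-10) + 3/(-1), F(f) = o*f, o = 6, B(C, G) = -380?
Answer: 113/76 ≈ 1.4868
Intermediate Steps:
S(x, t) = -t*x/4 (S(x, t) = -x*t/4 = -t*x/4)
F(f) = 6*f
c(Q) = -11/2 (c(Q) = -2 + (5/(-10) + 3/(-1)) = -2 + (5*(-1/10) + 3*(-1)) = -2 + (-1/2 - 3) = -2 - 7/2 = -11/2)
J(c(F(4)), S(-19, 30))/B(38, 833) = -565/(-380) = -565*(-1/380) = 113/76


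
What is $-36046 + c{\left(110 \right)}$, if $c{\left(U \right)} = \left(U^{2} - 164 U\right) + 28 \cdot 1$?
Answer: $-41958$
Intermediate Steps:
$c{\left(U \right)} = 28 + U^{2} - 164 U$ ($c{\left(U \right)} = \left(U^{2} - 164 U\right) + 28 = 28 + U^{2} - 164 U$)
$-36046 + c{\left(110 \right)} = -36046 + \left(28 + 110^{2} - 18040\right) = -36046 + \left(28 + 12100 - 18040\right) = -36046 - 5912 = -41958$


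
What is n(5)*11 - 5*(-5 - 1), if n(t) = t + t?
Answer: 140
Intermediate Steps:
n(t) = 2*t
n(5)*11 - 5*(-5 - 1) = (2*5)*11 - 5*(-5 - 1) = 10*11 - 5*(-6) = 110 + 30 = 140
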